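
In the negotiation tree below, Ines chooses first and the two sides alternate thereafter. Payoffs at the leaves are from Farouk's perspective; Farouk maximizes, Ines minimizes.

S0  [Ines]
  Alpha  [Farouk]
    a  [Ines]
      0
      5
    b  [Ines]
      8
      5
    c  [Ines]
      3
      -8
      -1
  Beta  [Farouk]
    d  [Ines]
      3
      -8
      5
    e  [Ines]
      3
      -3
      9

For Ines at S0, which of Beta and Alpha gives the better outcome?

Beta

d (Ines): min(3, -8, 5) = -8
e (Ines): min(3, -3, 9) = -3
Beta (Farouk): max(-8, -3) = -3
a (Ines): min(0, 5) = 0
b (Ines): min(8, 5) = 5
c (Ines): min(3, -8, -1) = -8
Alpha (Farouk): max(0, 5, -8) = 5
Ines prefers the lower value; Beta=-3, Alpha=5. Beta is better since -3 < 5.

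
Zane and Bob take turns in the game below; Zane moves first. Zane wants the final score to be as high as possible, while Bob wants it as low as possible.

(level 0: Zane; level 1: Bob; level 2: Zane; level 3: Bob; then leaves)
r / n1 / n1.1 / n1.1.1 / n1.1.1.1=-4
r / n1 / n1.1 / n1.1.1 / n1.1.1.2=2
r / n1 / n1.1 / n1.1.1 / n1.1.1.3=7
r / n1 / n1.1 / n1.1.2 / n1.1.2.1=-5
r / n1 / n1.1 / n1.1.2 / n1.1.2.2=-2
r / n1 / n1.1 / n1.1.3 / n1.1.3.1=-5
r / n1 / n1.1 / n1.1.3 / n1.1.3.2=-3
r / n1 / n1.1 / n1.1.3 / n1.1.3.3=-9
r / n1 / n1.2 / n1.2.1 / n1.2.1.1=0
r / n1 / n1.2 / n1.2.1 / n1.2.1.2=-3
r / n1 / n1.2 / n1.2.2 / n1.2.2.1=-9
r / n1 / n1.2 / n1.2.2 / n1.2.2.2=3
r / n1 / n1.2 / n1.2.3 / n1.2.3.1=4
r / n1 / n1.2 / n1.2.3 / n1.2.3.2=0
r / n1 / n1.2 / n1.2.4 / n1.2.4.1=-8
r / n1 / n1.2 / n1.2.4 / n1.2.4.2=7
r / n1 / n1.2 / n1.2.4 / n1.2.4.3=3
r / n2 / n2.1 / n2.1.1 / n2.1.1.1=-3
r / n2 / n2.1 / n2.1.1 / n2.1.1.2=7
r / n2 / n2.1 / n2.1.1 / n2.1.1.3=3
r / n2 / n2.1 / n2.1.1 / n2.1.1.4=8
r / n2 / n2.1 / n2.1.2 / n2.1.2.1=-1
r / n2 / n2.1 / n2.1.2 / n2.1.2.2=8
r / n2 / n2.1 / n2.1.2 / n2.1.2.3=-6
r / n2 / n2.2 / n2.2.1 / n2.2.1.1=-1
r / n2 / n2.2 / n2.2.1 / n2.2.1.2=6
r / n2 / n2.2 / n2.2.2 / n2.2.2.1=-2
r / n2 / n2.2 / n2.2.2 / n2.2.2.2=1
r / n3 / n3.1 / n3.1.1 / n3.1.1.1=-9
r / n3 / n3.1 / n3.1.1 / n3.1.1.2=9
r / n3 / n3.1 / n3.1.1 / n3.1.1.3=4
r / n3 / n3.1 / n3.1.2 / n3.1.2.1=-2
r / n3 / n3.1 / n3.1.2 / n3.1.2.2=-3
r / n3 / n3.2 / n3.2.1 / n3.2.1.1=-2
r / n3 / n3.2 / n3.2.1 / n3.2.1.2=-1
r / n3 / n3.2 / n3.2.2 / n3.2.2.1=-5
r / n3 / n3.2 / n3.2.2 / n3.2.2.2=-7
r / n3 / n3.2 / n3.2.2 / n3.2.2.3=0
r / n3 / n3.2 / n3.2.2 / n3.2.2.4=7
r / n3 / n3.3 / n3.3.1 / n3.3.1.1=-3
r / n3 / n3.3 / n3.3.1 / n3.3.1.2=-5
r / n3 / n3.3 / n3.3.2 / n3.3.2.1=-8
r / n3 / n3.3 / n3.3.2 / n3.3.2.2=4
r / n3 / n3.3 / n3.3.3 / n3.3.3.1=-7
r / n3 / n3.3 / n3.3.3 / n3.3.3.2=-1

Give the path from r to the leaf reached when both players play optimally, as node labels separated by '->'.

r -> n2 -> n2.1 -> n2.1.1 -> n2.1.1.1

n1.1.1 (Bob): min(-4, 2, 7) = -4
n1.1.2 (Bob): min(-5, -2) = -5
n1.1.3 (Bob): min(-5, -3, -9) = -9
n1.1 (Zane): max(-4, -5, -9) = -4
n1.2.1 (Bob): min(0, -3) = -3
n1.2.2 (Bob): min(-9, 3) = -9
n1.2.3 (Bob): min(4, 0) = 0
n1.2.4 (Bob): min(-8, 7, 3) = -8
n1.2 (Zane): max(-3, -9, 0, -8) = 0
n1 (Bob): min(-4, 0) = -4
n2.1.1 (Bob): min(-3, 7, 3, 8) = -3
n2.1.2 (Bob): min(-1, 8, -6) = -6
n2.1 (Zane): max(-3, -6) = -3
n2.2.1 (Bob): min(-1, 6) = -1
n2.2.2 (Bob): min(-2, 1) = -2
n2.2 (Zane): max(-1, -2) = -1
n2 (Bob): min(-3, -1) = -3
n3.1.1 (Bob): min(-9, 9, 4) = -9
n3.1.2 (Bob): min(-2, -3) = -3
n3.1 (Zane): max(-9, -3) = -3
n3.2.1 (Bob): min(-2, -1) = -2
n3.2.2 (Bob): min(-5, -7, 0, 7) = -7
n3.2 (Zane): max(-2, -7) = -2
n3.3.1 (Bob): min(-3, -5) = -5
n3.3.2 (Bob): min(-8, 4) = -8
n3.3.3 (Bob): min(-7, -1) = -7
n3.3 (Zane): max(-5, -8, -7) = -5
n3 (Bob): min(-3, -2, -5) = -5
r (Zane): max(-4, -3, -5) = -3
At r, Zane picks n2 (highest: -3).
At n2, Bob picks n2.1 (lowest: -3).
At n2.1, Zane picks n2.1.1 (highest: -3).
At n2.1.1, Bob picks n2.1.1.1 (lowest: -3).
Terminal value -3.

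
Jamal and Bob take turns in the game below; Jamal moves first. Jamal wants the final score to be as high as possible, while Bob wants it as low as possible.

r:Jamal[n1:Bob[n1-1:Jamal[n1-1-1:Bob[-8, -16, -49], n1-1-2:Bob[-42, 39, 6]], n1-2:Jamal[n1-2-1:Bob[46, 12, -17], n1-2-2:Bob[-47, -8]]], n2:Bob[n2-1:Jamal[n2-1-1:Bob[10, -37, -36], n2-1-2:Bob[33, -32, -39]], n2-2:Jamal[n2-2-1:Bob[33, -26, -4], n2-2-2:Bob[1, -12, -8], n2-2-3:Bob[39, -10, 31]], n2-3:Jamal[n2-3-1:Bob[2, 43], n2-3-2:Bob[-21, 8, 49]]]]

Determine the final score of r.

-37

n1-1-1 (Bob): min(-8, -16, -49) = -49
n1-1-2 (Bob): min(-42, 39, 6) = -42
n1-1 (Jamal): max(-49, -42) = -42
n1-2-1 (Bob): min(46, 12, -17) = -17
n1-2-2 (Bob): min(-47, -8) = -47
n1-2 (Jamal): max(-17, -47) = -17
n1 (Bob): min(-42, -17) = -42
n2-1-1 (Bob): min(10, -37, -36) = -37
n2-1-2 (Bob): min(33, -32, -39) = -39
n2-1 (Jamal): max(-37, -39) = -37
n2-2-1 (Bob): min(33, -26, -4) = -26
n2-2-2 (Bob): min(1, -12, -8) = -12
n2-2-3 (Bob): min(39, -10, 31) = -10
n2-2 (Jamal): max(-26, -12, -10) = -10
n2-3-1 (Bob): min(2, 43) = 2
n2-3-2 (Bob): min(-21, 8, 49) = -21
n2-3 (Jamal): max(2, -21) = 2
n2 (Bob): min(-37, -10, 2) = -37
r (Jamal): max(-42, -37) = -37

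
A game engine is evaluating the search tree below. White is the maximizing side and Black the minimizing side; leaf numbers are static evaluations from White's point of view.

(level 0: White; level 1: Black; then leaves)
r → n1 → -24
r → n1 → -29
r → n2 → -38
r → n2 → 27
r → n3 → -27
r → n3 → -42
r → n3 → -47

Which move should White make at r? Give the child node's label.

n1

n1 (Black): min(-24, -29) = -29
n2 (Black): min(-38, 27) = -38
n3 (Black): min(-27, -42, -47) = -47
r (White): max(-29, -38, -47) = -29
White at r wants the highest of {n1=-29, n2=-38, n3=-47}, so chooses n1.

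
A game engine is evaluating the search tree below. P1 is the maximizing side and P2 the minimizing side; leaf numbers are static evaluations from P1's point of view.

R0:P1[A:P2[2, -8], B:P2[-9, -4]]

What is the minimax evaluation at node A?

A (P2): min(2, -8) = -8

-8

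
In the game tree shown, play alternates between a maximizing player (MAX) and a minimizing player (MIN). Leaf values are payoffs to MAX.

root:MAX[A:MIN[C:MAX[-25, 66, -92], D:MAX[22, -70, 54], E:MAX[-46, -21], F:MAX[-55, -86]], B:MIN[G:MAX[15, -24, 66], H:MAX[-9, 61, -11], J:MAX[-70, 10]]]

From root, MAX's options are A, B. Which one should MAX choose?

B

C (MAX): max(-25, 66, -92) = 66
D (MAX): max(22, -70, 54) = 54
E (MAX): max(-46, -21) = -21
F (MAX): max(-55, -86) = -55
A (MIN): min(66, 54, -21, -55) = -55
G (MAX): max(15, -24, 66) = 66
H (MAX): max(-9, 61, -11) = 61
J (MAX): max(-70, 10) = 10
B (MIN): min(66, 61, 10) = 10
root (MAX): max(-55, 10) = 10
MAX at root wants the highest of {A=-55, B=10}, so chooses B.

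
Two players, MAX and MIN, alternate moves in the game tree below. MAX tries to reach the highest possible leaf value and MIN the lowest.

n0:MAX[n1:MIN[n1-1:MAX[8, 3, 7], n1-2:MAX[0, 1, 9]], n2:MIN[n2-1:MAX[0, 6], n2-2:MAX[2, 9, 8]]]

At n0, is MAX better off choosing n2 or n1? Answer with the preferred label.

n2-1 (MAX): max(0, 6) = 6
n2-2 (MAX): max(2, 9, 8) = 9
n2 (MIN): min(6, 9) = 6
n1-1 (MAX): max(8, 3, 7) = 8
n1-2 (MAX): max(0, 1, 9) = 9
n1 (MIN): min(8, 9) = 8
MAX prefers the higher value; n2=6, n1=8. n1 is better since 8 > 6.

n1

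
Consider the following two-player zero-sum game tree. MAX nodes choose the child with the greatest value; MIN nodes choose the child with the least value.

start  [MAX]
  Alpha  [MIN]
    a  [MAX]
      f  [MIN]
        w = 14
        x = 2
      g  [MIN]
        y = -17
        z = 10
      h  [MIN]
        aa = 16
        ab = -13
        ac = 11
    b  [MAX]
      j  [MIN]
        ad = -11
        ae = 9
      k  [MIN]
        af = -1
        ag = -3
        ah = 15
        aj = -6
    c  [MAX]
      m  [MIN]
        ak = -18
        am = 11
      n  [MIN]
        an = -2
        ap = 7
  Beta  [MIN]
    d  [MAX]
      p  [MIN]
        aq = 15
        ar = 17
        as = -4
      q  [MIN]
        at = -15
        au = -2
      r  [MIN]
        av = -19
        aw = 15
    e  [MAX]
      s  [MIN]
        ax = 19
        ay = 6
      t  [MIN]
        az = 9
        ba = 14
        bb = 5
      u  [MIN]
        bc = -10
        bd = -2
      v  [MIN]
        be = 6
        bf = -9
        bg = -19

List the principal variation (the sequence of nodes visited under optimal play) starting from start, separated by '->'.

f (MIN): min(14, 2) = 2
g (MIN): min(-17, 10) = -17
h (MIN): min(16, -13, 11) = -13
a (MAX): max(2, -17, -13) = 2
j (MIN): min(-11, 9) = -11
k (MIN): min(-1, -3, 15, -6) = -6
b (MAX): max(-11, -6) = -6
m (MIN): min(-18, 11) = -18
n (MIN): min(-2, 7) = -2
c (MAX): max(-18, -2) = -2
Alpha (MIN): min(2, -6, -2) = -6
p (MIN): min(15, 17, -4) = -4
q (MIN): min(-15, -2) = -15
r (MIN): min(-19, 15) = -19
d (MAX): max(-4, -15, -19) = -4
s (MIN): min(19, 6) = 6
t (MIN): min(9, 14, 5) = 5
u (MIN): min(-10, -2) = -10
v (MIN): min(6, -9, -19) = -19
e (MAX): max(6, 5, -10, -19) = 6
Beta (MIN): min(-4, 6) = -4
start (MAX): max(-6, -4) = -4
At start, MAX picks Beta (highest: -4).
At Beta, MIN picks d (lowest: -4).
At d, MAX picks p (highest: -4).
At p, MIN picks as (lowest: -4).
Terminal value -4.

start -> Beta -> d -> p -> as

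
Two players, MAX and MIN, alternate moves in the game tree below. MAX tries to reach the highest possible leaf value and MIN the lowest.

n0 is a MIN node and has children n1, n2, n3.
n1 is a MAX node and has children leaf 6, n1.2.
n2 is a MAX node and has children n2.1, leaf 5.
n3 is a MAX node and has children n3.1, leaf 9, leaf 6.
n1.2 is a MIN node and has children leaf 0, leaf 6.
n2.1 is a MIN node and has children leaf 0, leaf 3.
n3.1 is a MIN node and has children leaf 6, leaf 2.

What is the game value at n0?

5

n1.2 (MIN): min(0, 6) = 0
n1 (MAX): max(6, 0) = 6
n2.1 (MIN): min(0, 3) = 0
n2 (MAX): max(0, 5) = 5
n3.1 (MIN): min(6, 2) = 2
n3 (MAX): max(2, 9, 6) = 9
n0 (MIN): min(6, 5, 9) = 5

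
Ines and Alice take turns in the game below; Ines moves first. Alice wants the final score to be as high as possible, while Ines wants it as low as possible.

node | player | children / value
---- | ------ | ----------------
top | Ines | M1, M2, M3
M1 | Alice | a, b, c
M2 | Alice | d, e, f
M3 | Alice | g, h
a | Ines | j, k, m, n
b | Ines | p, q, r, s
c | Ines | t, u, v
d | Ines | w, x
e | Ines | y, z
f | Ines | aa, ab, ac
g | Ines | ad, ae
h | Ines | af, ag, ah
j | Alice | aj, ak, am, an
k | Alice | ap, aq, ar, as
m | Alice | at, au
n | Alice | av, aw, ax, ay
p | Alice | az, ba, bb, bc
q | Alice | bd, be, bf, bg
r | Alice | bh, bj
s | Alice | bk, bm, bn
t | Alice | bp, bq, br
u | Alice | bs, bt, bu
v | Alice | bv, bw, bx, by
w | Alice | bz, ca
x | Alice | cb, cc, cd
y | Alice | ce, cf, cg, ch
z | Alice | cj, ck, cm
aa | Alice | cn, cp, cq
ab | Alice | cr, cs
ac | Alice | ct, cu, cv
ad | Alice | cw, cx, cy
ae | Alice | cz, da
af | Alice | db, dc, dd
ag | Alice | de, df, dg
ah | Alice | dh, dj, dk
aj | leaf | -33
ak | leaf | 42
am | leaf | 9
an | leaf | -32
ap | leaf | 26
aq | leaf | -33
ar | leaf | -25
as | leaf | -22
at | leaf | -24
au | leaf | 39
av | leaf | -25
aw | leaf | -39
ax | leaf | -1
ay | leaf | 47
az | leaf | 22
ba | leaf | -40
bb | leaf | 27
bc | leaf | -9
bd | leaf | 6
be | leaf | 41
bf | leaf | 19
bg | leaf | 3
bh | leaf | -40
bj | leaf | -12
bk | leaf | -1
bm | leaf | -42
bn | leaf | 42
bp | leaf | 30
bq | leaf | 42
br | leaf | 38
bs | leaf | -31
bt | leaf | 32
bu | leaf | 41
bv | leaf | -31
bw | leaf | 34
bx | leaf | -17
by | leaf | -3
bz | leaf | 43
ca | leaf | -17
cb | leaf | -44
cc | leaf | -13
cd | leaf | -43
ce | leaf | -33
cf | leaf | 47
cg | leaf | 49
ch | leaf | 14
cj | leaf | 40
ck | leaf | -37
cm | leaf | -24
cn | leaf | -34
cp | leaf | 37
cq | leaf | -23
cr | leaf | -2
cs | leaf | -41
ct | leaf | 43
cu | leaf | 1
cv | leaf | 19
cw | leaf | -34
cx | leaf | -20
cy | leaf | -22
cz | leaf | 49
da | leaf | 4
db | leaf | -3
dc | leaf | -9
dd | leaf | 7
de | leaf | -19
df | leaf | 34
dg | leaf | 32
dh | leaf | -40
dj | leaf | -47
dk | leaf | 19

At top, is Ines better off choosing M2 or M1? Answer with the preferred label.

M1

w (Alice): max(43, -17) = 43
x (Alice): max(-44, -13, -43) = -13
d (Ines): min(43, -13) = -13
y (Alice): max(-33, 47, 49, 14) = 49
z (Alice): max(40, -37, -24) = 40
e (Ines): min(49, 40) = 40
aa (Alice): max(-34, 37, -23) = 37
ab (Alice): max(-2, -41) = -2
ac (Alice): max(43, 1, 19) = 43
f (Ines): min(37, -2, 43) = -2
M2 (Alice): max(-13, 40, -2) = 40
j (Alice): max(-33, 42, 9, -32) = 42
k (Alice): max(26, -33, -25, -22) = 26
m (Alice): max(-24, 39) = 39
n (Alice): max(-25, -39, -1, 47) = 47
a (Ines): min(42, 26, 39, 47) = 26
p (Alice): max(22, -40, 27, -9) = 27
q (Alice): max(6, 41, 19, 3) = 41
r (Alice): max(-40, -12) = -12
s (Alice): max(-1, -42, 42) = 42
b (Ines): min(27, 41, -12, 42) = -12
t (Alice): max(30, 42, 38) = 42
u (Alice): max(-31, 32, 41) = 41
v (Alice): max(-31, 34, -17, -3) = 34
c (Ines): min(42, 41, 34) = 34
M1 (Alice): max(26, -12, 34) = 34
Ines prefers the lower value; M2=40, M1=34. M1 is better since 34 < 40.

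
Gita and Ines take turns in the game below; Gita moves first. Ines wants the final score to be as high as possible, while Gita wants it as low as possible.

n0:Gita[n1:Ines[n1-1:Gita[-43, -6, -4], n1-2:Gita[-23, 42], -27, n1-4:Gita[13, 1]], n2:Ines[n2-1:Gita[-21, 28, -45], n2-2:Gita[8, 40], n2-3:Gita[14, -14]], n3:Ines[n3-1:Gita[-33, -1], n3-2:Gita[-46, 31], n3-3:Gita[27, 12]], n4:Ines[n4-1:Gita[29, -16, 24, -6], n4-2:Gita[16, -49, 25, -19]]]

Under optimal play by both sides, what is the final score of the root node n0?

-16

n1-1 (Gita): min(-43, -6, -4) = -43
n1-2 (Gita): min(-23, 42) = -23
n1-4 (Gita): min(13, 1) = 1
n1 (Ines): max(-43, -23, -27, 1) = 1
n2-1 (Gita): min(-21, 28, -45) = -45
n2-2 (Gita): min(8, 40) = 8
n2-3 (Gita): min(14, -14) = -14
n2 (Ines): max(-45, 8, -14) = 8
n3-1 (Gita): min(-33, -1) = -33
n3-2 (Gita): min(-46, 31) = -46
n3-3 (Gita): min(27, 12) = 12
n3 (Ines): max(-33, -46, 12) = 12
n4-1 (Gita): min(29, -16, 24, -6) = -16
n4-2 (Gita): min(16, -49, 25, -19) = -49
n4 (Ines): max(-16, -49) = -16
n0 (Gita): min(1, 8, 12, -16) = -16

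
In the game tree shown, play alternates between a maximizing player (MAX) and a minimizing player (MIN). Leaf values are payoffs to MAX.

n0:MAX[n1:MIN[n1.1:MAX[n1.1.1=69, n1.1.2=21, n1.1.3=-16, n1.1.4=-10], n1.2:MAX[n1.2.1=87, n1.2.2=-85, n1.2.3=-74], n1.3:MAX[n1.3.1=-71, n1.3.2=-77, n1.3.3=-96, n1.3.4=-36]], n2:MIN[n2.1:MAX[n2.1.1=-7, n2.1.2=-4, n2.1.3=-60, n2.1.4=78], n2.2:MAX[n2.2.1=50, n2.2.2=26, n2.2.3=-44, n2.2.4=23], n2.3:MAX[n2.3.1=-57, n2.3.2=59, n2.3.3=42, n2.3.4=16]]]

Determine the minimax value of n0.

n1.1 (MAX): max(69, 21, -16, -10) = 69
n1.2 (MAX): max(87, -85, -74) = 87
n1.3 (MAX): max(-71, -77, -96, -36) = -36
n1 (MIN): min(69, 87, -36) = -36
n2.1 (MAX): max(-7, -4, -60, 78) = 78
n2.2 (MAX): max(50, 26, -44, 23) = 50
n2.3 (MAX): max(-57, 59, 42, 16) = 59
n2 (MIN): min(78, 50, 59) = 50
n0 (MAX): max(-36, 50) = 50

50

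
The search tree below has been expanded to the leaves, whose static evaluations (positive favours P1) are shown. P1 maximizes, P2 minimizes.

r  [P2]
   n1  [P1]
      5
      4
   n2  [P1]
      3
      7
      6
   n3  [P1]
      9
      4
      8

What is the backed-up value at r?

5

n1 (P1): max(5, 4) = 5
n2 (P1): max(3, 7, 6) = 7
n3 (P1): max(9, 4, 8) = 9
r (P2): min(5, 7, 9) = 5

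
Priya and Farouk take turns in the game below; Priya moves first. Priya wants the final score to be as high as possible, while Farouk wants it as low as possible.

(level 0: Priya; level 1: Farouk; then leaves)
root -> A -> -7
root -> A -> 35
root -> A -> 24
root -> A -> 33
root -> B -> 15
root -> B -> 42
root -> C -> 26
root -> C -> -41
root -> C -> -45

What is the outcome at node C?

-45

C (Farouk): min(26, -41, -45) = -45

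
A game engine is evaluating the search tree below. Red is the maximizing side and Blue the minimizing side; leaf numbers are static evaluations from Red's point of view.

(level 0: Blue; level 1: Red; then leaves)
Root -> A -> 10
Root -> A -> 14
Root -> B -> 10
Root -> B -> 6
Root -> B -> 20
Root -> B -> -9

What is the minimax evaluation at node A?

14

A (Red): max(10, 14) = 14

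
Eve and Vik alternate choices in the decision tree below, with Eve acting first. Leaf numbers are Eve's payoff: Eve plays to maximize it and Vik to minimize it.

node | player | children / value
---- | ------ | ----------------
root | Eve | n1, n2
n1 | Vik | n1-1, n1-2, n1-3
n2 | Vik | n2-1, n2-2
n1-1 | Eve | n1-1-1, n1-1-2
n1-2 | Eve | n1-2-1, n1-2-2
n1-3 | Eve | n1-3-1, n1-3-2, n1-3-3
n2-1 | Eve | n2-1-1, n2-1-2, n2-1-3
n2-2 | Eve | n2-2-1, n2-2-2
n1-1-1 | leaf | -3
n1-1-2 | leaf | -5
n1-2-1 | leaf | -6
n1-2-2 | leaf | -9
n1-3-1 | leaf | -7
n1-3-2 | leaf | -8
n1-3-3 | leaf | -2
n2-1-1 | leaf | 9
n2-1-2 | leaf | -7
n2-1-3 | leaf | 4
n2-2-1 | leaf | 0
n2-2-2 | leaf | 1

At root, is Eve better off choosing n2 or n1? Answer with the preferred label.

n2-1 (Eve): max(9, -7, 4) = 9
n2-2 (Eve): max(0, 1) = 1
n2 (Vik): min(9, 1) = 1
n1-1 (Eve): max(-3, -5) = -3
n1-2 (Eve): max(-6, -9) = -6
n1-3 (Eve): max(-7, -8, -2) = -2
n1 (Vik): min(-3, -6, -2) = -6
Eve prefers the higher value; n2=1, n1=-6. n2 is better since 1 > -6.

n2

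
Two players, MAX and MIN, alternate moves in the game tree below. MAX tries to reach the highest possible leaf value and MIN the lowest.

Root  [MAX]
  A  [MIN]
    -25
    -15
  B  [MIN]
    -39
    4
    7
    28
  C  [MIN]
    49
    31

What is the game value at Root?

A (MIN): min(-25, -15) = -25
B (MIN): min(-39, 4, 7, 28) = -39
C (MIN): min(49, 31) = 31
Root (MAX): max(-25, -39, 31) = 31

31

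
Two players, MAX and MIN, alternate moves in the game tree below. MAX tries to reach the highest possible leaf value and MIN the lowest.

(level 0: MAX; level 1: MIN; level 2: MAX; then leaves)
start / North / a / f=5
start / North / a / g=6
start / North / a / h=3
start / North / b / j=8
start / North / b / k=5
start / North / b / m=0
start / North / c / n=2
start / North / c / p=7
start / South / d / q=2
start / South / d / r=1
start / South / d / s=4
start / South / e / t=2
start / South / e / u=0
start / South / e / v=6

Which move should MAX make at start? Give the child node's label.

North

a (MAX): max(5, 6, 3) = 6
b (MAX): max(8, 5, 0) = 8
c (MAX): max(2, 7) = 7
North (MIN): min(6, 8, 7) = 6
d (MAX): max(2, 1, 4) = 4
e (MAX): max(2, 0, 6) = 6
South (MIN): min(4, 6) = 4
start (MAX): max(6, 4) = 6
MAX at start wants the highest of {North=6, South=4}, so chooses North.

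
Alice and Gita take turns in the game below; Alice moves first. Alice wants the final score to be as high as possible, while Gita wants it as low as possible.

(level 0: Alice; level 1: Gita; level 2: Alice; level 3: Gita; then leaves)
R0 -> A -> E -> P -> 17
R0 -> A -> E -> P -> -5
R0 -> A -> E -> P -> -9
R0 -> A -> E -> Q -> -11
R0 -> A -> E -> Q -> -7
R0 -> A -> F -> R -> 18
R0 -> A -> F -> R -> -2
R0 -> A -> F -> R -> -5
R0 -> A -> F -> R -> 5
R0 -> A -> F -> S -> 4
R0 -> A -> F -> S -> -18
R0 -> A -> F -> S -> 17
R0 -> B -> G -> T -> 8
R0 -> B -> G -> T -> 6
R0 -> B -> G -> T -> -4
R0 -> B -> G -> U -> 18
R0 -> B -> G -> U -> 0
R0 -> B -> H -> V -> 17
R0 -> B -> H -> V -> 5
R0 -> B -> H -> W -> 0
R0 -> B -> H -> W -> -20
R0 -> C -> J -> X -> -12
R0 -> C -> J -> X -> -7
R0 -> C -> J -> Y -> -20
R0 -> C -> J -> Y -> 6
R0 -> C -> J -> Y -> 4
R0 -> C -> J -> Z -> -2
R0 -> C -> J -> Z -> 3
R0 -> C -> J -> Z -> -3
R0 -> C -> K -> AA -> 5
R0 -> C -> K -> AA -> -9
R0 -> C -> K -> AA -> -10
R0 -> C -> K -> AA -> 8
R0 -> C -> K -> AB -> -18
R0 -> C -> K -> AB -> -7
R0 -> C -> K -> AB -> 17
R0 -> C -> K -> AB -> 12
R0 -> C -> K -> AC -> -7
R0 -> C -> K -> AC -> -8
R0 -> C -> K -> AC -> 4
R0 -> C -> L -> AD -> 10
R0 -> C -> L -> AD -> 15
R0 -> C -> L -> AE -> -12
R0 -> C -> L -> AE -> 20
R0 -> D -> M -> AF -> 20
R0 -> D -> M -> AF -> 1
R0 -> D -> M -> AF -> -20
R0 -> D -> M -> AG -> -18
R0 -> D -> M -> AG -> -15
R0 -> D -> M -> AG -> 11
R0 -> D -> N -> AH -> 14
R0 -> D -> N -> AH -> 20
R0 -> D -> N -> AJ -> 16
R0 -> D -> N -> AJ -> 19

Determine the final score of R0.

0

P (Gita): min(17, -5, -9) = -9
Q (Gita): min(-11, -7) = -11
E (Alice): max(-9, -11) = -9
R (Gita): min(18, -2, -5, 5) = -5
S (Gita): min(4, -18, 17) = -18
F (Alice): max(-5, -18) = -5
A (Gita): min(-9, -5) = -9
T (Gita): min(8, 6, -4) = -4
U (Gita): min(18, 0) = 0
G (Alice): max(-4, 0) = 0
V (Gita): min(17, 5) = 5
W (Gita): min(0, -20) = -20
H (Alice): max(5, -20) = 5
B (Gita): min(0, 5) = 0
X (Gita): min(-12, -7) = -12
Y (Gita): min(-20, 6, 4) = -20
Z (Gita): min(-2, 3, -3) = -3
J (Alice): max(-12, -20, -3) = -3
AA (Gita): min(5, -9, -10, 8) = -10
AB (Gita): min(-18, -7, 17, 12) = -18
AC (Gita): min(-7, -8, 4) = -8
K (Alice): max(-10, -18, -8) = -8
AD (Gita): min(10, 15) = 10
AE (Gita): min(-12, 20) = -12
L (Alice): max(10, -12) = 10
C (Gita): min(-3, -8, 10) = -8
AF (Gita): min(20, 1, -20) = -20
AG (Gita): min(-18, -15, 11) = -18
M (Alice): max(-20, -18) = -18
AH (Gita): min(14, 20) = 14
AJ (Gita): min(16, 19) = 16
N (Alice): max(14, 16) = 16
D (Gita): min(-18, 16) = -18
R0 (Alice): max(-9, 0, -8, -18) = 0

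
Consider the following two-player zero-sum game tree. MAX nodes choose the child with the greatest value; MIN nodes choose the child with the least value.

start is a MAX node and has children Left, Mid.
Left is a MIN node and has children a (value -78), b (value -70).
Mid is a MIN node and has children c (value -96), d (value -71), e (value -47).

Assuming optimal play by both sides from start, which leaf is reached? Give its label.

a

Left (MIN): min(-78, -70) = -78
Mid (MIN): min(-96, -71, -47) = -96
start (MAX): max(-78, -96) = -78
At start, MAX picks Left (highest: -78).
At Left, MIN picks a (lowest: -78).
Terminal value -78.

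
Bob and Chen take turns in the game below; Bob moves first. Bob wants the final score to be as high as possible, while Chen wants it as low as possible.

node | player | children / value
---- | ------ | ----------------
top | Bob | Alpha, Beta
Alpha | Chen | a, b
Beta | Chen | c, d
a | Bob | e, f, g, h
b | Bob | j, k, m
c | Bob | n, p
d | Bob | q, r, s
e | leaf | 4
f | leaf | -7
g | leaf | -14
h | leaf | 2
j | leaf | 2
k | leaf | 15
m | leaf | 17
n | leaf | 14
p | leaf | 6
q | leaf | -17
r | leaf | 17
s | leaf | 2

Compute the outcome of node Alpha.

4

a (Bob): max(4, -7, -14, 2) = 4
b (Bob): max(2, 15, 17) = 17
Alpha (Chen): min(4, 17) = 4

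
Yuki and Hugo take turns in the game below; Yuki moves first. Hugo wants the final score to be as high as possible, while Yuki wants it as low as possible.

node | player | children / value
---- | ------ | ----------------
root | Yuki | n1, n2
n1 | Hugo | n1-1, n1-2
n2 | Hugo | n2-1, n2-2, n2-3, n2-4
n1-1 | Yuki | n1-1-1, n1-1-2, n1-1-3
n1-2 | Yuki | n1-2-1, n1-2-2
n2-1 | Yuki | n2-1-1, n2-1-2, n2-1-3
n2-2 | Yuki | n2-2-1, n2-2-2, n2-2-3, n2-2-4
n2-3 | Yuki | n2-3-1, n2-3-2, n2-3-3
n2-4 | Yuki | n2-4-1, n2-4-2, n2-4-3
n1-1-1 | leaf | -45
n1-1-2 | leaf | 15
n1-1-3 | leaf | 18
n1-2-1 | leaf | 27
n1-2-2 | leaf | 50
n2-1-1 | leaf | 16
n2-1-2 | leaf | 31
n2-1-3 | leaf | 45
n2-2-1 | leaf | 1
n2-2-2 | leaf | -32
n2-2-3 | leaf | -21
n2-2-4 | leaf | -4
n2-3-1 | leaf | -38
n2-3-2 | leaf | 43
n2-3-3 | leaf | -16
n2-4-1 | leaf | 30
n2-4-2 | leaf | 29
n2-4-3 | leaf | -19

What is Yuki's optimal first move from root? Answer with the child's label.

n2

n1-1 (Yuki): min(-45, 15, 18) = -45
n1-2 (Yuki): min(27, 50) = 27
n1 (Hugo): max(-45, 27) = 27
n2-1 (Yuki): min(16, 31, 45) = 16
n2-2 (Yuki): min(1, -32, -21, -4) = -32
n2-3 (Yuki): min(-38, 43, -16) = -38
n2-4 (Yuki): min(30, 29, -19) = -19
n2 (Hugo): max(16, -32, -38, -19) = 16
root (Yuki): min(27, 16) = 16
Yuki at root wants the lowest of {n1=27, n2=16}, so chooses n2.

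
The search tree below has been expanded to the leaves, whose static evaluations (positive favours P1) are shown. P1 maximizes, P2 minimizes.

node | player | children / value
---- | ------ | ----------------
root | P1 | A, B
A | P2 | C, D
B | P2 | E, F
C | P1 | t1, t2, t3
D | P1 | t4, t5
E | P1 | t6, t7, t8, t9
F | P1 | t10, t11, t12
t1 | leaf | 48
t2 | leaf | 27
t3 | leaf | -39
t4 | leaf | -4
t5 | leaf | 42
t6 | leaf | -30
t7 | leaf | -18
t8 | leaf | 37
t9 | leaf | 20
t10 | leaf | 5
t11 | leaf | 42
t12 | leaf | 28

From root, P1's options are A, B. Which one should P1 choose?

A

C (P1): max(48, 27, -39) = 48
D (P1): max(-4, 42) = 42
A (P2): min(48, 42) = 42
E (P1): max(-30, -18, 37, 20) = 37
F (P1): max(5, 42, 28) = 42
B (P2): min(37, 42) = 37
root (P1): max(42, 37) = 42
P1 at root wants the highest of {A=42, B=37}, so chooses A.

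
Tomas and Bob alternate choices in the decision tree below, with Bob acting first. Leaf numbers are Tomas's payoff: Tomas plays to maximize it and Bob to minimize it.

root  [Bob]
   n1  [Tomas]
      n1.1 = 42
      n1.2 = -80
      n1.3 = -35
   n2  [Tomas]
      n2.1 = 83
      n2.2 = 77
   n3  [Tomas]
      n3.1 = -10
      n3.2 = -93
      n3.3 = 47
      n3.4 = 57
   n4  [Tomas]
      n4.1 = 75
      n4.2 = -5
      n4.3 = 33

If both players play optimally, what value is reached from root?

n1 (Tomas): max(42, -80, -35) = 42
n2 (Tomas): max(83, 77) = 83
n3 (Tomas): max(-10, -93, 47, 57) = 57
n4 (Tomas): max(75, -5, 33) = 75
root (Bob): min(42, 83, 57, 75) = 42

42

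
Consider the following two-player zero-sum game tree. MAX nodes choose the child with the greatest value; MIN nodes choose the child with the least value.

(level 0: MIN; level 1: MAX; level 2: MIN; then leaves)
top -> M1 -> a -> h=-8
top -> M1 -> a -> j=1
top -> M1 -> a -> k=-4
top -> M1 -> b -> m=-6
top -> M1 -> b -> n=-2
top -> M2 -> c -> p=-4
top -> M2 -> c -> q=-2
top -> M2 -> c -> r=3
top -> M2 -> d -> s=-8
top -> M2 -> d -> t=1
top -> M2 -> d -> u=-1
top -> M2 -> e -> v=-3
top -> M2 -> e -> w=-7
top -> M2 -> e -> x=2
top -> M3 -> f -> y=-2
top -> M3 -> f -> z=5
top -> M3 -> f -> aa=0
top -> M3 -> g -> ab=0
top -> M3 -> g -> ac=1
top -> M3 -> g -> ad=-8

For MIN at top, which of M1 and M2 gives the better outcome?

a (MIN): min(-8, 1, -4) = -8
b (MIN): min(-6, -2) = -6
M1 (MAX): max(-8, -6) = -6
c (MIN): min(-4, -2, 3) = -4
d (MIN): min(-8, 1, -1) = -8
e (MIN): min(-3, -7, 2) = -7
M2 (MAX): max(-4, -8, -7) = -4
MIN prefers the lower value; M1=-6, M2=-4. M1 is better since -6 < -4.

M1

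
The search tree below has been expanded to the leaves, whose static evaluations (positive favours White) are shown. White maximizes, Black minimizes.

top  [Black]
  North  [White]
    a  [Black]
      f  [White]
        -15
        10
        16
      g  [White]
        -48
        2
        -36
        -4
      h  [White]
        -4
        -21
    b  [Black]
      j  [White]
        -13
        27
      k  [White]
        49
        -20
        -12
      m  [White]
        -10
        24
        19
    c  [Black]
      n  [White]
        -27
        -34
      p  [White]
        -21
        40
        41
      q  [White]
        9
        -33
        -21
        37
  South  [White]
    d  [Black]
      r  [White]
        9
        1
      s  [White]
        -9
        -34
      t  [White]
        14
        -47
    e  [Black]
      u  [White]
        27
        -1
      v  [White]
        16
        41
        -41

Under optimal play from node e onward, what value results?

27

u (White): max(27, -1) = 27
v (White): max(16, 41, -41) = 41
e (Black): min(27, 41) = 27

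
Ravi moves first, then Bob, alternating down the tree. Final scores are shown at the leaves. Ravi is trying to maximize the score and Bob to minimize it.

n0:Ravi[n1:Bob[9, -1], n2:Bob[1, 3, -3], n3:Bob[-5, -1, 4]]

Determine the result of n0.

n1 (Bob): min(9, -1) = -1
n2 (Bob): min(1, 3, -3) = -3
n3 (Bob): min(-5, -1, 4) = -5
n0 (Ravi): max(-1, -3, -5) = -1

-1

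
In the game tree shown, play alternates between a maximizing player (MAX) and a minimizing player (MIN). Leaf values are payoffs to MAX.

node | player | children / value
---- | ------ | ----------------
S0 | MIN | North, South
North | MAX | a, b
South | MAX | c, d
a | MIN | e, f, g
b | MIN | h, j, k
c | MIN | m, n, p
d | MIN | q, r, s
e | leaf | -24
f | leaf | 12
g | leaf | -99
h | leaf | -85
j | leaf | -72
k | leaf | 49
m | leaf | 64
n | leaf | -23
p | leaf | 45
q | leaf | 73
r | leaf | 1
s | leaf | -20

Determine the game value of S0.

a (MIN): min(-24, 12, -99) = -99
b (MIN): min(-85, -72, 49) = -85
North (MAX): max(-99, -85) = -85
c (MIN): min(64, -23, 45) = -23
d (MIN): min(73, 1, -20) = -20
South (MAX): max(-23, -20) = -20
S0 (MIN): min(-85, -20) = -85

-85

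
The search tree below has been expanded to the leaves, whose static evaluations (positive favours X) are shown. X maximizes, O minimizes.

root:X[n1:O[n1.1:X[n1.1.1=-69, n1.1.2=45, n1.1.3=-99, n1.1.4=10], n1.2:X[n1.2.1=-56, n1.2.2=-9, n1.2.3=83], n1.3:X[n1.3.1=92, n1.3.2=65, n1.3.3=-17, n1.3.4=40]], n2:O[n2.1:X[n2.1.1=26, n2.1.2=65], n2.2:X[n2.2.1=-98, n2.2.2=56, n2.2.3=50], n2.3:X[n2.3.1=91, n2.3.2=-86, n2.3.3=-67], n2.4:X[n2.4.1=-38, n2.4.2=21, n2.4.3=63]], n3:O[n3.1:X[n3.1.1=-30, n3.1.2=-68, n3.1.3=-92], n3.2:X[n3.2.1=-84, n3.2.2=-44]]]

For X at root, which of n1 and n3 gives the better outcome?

n1

n1.1 (X): max(-69, 45, -99, 10) = 45
n1.2 (X): max(-56, -9, 83) = 83
n1.3 (X): max(92, 65, -17, 40) = 92
n1 (O): min(45, 83, 92) = 45
n3.1 (X): max(-30, -68, -92) = -30
n3.2 (X): max(-84, -44) = -44
n3 (O): min(-30, -44) = -44
X prefers the higher value; n1=45, n3=-44. n1 is better since 45 > -44.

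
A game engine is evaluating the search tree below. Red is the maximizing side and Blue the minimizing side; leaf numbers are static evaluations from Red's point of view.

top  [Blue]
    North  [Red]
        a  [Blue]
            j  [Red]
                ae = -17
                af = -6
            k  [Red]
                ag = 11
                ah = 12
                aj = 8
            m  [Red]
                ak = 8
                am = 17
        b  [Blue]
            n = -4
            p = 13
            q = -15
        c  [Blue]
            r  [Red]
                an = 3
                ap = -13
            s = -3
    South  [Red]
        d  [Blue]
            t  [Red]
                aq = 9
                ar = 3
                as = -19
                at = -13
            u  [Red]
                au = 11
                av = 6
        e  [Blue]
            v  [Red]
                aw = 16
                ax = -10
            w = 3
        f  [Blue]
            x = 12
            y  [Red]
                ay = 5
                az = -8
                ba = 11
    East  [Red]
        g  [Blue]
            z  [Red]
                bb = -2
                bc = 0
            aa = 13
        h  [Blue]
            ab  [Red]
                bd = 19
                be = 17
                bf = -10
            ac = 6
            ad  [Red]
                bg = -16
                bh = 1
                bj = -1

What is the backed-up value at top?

j (Red): max(-17, -6) = -6
k (Red): max(11, 12, 8) = 12
m (Red): max(8, 17) = 17
a (Blue): min(-6, 12, 17) = -6
b (Blue): min(-4, 13, -15) = -15
r (Red): max(3, -13) = 3
c (Blue): min(3, -3) = -3
North (Red): max(-6, -15, -3) = -3
t (Red): max(9, 3, -19, -13) = 9
u (Red): max(11, 6) = 11
d (Blue): min(9, 11) = 9
v (Red): max(16, -10) = 16
e (Blue): min(16, 3) = 3
y (Red): max(5, -8, 11) = 11
f (Blue): min(12, 11) = 11
South (Red): max(9, 3, 11) = 11
z (Red): max(-2, 0) = 0
g (Blue): min(0, 13) = 0
ab (Red): max(19, 17, -10) = 19
ad (Red): max(-16, 1, -1) = 1
h (Blue): min(19, 6, 1) = 1
East (Red): max(0, 1) = 1
top (Blue): min(-3, 11, 1) = -3

-3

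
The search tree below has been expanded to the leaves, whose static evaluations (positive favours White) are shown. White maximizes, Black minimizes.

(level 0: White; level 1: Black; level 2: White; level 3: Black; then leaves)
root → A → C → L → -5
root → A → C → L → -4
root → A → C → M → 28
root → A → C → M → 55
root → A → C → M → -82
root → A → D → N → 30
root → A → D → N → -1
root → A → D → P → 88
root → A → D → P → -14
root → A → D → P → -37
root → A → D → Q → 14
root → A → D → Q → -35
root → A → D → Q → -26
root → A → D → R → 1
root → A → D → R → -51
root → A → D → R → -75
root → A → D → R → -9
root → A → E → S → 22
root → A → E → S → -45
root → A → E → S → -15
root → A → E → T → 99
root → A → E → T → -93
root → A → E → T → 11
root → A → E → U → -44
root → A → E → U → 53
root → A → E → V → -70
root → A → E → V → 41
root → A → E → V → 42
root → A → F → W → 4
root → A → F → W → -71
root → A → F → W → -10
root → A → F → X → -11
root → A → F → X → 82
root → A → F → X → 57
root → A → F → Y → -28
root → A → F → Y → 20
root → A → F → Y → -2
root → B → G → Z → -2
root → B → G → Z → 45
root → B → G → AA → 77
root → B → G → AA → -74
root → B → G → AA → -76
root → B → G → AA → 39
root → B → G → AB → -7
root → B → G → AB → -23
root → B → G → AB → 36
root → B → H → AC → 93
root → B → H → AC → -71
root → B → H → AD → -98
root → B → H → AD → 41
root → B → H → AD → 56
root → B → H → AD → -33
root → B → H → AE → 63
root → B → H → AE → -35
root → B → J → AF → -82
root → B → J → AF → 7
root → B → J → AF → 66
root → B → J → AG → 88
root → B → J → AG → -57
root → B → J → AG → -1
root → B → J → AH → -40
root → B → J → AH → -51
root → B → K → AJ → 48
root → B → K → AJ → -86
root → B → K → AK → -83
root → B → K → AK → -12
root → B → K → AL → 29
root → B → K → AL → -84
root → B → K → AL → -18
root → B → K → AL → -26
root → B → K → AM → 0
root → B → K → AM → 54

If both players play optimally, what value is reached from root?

L (Black): min(-5, -4) = -5
M (Black): min(28, 55, -82) = -82
C (White): max(-5, -82) = -5
N (Black): min(30, -1) = -1
P (Black): min(88, -14, -37) = -37
Q (Black): min(14, -35, -26) = -35
R (Black): min(1, -51, -75, -9) = -75
D (White): max(-1, -37, -35, -75) = -1
S (Black): min(22, -45, -15) = -45
T (Black): min(99, -93, 11) = -93
U (Black): min(-44, 53) = -44
V (Black): min(-70, 41, 42) = -70
E (White): max(-45, -93, -44, -70) = -44
W (Black): min(4, -71, -10) = -71
X (Black): min(-11, 82, 57) = -11
Y (Black): min(-28, 20, -2) = -28
F (White): max(-71, -11, -28) = -11
A (Black): min(-5, -1, -44, -11) = -44
Z (Black): min(-2, 45) = -2
AA (Black): min(77, -74, -76, 39) = -76
AB (Black): min(-7, -23, 36) = -23
G (White): max(-2, -76, -23) = -2
AC (Black): min(93, -71) = -71
AD (Black): min(-98, 41, 56, -33) = -98
AE (Black): min(63, -35) = -35
H (White): max(-71, -98, -35) = -35
AF (Black): min(-82, 7, 66) = -82
AG (Black): min(88, -57, -1) = -57
AH (Black): min(-40, -51) = -51
J (White): max(-82, -57, -51) = -51
AJ (Black): min(48, -86) = -86
AK (Black): min(-83, -12) = -83
AL (Black): min(29, -84, -18, -26) = -84
AM (Black): min(0, 54) = 0
K (White): max(-86, -83, -84, 0) = 0
B (Black): min(-2, -35, -51, 0) = -51
root (White): max(-44, -51) = -44

-44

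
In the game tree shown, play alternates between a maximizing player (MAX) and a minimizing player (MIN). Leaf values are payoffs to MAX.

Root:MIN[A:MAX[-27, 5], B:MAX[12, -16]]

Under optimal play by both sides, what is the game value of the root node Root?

A (MAX): max(-27, 5) = 5
B (MAX): max(12, -16) = 12
Root (MIN): min(5, 12) = 5

5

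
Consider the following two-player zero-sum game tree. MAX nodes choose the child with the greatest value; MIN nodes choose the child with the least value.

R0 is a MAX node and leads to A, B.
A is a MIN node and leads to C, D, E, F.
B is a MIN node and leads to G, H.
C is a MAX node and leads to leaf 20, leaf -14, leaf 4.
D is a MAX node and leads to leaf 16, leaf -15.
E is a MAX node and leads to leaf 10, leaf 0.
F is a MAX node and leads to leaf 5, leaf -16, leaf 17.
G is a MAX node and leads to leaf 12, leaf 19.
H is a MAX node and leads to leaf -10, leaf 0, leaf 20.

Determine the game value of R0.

19

C (MAX): max(20, -14, 4) = 20
D (MAX): max(16, -15) = 16
E (MAX): max(10, 0) = 10
F (MAX): max(5, -16, 17) = 17
A (MIN): min(20, 16, 10, 17) = 10
G (MAX): max(12, 19) = 19
H (MAX): max(-10, 0, 20) = 20
B (MIN): min(19, 20) = 19
R0 (MAX): max(10, 19) = 19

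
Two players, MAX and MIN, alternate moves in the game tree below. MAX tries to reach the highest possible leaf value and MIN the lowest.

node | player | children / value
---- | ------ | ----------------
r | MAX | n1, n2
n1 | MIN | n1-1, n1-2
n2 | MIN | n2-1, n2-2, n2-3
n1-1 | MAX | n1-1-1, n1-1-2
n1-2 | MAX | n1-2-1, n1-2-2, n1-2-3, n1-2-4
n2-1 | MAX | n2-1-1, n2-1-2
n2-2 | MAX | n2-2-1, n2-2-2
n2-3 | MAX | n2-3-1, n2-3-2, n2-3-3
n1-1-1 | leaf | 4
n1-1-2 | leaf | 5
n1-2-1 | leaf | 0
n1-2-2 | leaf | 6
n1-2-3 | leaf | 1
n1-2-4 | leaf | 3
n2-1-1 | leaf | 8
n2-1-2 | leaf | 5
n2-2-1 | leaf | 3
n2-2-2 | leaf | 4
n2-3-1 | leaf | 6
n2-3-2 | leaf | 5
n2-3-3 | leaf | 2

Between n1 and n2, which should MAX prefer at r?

n1

n1-1 (MAX): max(4, 5) = 5
n1-2 (MAX): max(0, 6, 1, 3) = 6
n1 (MIN): min(5, 6) = 5
n2-1 (MAX): max(8, 5) = 8
n2-2 (MAX): max(3, 4) = 4
n2-3 (MAX): max(6, 5, 2) = 6
n2 (MIN): min(8, 4, 6) = 4
MAX prefers the higher value; n1=5, n2=4. n1 is better since 5 > 4.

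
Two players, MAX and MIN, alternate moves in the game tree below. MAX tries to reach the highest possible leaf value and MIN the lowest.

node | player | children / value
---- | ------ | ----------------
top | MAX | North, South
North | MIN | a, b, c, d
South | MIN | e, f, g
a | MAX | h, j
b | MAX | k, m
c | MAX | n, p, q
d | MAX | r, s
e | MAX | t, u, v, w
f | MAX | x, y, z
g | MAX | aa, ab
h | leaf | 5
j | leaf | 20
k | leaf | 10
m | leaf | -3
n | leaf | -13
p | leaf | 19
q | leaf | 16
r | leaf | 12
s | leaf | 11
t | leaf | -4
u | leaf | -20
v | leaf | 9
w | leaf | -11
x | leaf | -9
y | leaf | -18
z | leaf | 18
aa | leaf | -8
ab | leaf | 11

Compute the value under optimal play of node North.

10

a (MAX): max(5, 20) = 20
b (MAX): max(10, -3) = 10
c (MAX): max(-13, 19, 16) = 19
d (MAX): max(12, 11) = 12
North (MIN): min(20, 10, 19, 12) = 10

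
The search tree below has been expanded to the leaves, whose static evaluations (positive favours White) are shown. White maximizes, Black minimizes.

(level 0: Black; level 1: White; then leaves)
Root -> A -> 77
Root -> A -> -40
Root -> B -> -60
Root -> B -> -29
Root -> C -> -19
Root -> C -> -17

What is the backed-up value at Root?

A (White): max(77, -40) = 77
B (White): max(-60, -29) = -29
C (White): max(-19, -17) = -17
Root (Black): min(77, -29, -17) = -29

-29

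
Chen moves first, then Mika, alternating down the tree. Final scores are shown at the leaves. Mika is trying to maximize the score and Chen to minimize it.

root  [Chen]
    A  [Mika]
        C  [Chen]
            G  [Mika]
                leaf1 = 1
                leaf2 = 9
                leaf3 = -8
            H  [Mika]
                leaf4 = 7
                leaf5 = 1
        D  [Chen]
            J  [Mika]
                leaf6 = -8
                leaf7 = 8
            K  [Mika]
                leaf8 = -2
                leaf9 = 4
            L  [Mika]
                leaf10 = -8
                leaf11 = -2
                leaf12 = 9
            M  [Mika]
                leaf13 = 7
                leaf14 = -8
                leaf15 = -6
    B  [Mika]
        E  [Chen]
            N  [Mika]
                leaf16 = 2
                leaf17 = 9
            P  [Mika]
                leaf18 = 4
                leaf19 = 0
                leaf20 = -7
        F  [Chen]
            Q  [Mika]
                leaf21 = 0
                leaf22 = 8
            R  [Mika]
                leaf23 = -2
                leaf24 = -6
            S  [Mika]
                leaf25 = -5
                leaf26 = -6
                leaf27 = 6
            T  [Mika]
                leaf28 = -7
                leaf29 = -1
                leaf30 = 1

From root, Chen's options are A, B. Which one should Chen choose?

B

G (Mika): max(1, 9, -8) = 9
H (Mika): max(7, 1) = 7
C (Chen): min(9, 7) = 7
J (Mika): max(-8, 8) = 8
K (Mika): max(-2, 4) = 4
L (Mika): max(-8, -2, 9) = 9
M (Mika): max(7, -8, -6) = 7
D (Chen): min(8, 4, 9, 7) = 4
A (Mika): max(7, 4) = 7
N (Mika): max(2, 9) = 9
P (Mika): max(4, 0, -7) = 4
E (Chen): min(9, 4) = 4
Q (Mika): max(0, 8) = 8
R (Mika): max(-2, -6) = -2
S (Mika): max(-5, -6, 6) = 6
T (Mika): max(-7, -1, 1) = 1
F (Chen): min(8, -2, 6, 1) = -2
B (Mika): max(4, -2) = 4
root (Chen): min(7, 4) = 4
Chen at root wants the lowest of {A=7, B=4}, so chooses B.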